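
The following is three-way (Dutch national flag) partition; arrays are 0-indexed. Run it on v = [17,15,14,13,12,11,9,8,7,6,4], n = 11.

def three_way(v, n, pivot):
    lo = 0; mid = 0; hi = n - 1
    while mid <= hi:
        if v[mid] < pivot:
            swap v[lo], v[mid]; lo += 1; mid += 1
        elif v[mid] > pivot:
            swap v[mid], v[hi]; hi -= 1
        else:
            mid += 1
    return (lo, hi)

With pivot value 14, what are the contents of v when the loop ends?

pivot = 14; lo=0, mid=0, hi=10
v[mid]=17>14: swap v[0],v[10]; hi=9 → [4,15,14,13,12,11,9,8,7,6,17]
v[mid]=4<14: swap v[0],v[0]; lo=1,mid=1 → [4,15,14,13,12,11,9,8,7,6,17]
v[mid]=15>14: swap v[1],v[9]; hi=8 → [4,6,14,13,12,11,9,8,7,15,17]
v[mid]=6<14: swap v[1],v[1]; lo=2,mid=2 → [4,6,14,13,12,11,9,8,7,15,17]
v[mid]=14=14: mid=3
v[mid]=13<14: swap v[2],v[3]; lo=3,mid=4 → [4,6,13,14,12,11,9,8,7,15,17]
v[mid]=12<14: swap v[3],v[4]; lo=4,mid=5 → [4,6,13,12,14,11,9,8,7,15,17]
v[mid]=11<14: swap v[4],v[5]; lo=5,mid=6 → [4,6,13,12,11,14,9,8,7,15,17]
v[mid]=9<14: swap v[5],v[6]; lo=6,mid=7 → [4,6,13,12,11,9,14,8,7,15,17]
v[mid]=8<14: swap v[6],v[7]; lo=7,mid=8 → [4,6,13,12,11,9,8,14,7,15,17]
v[mid]=7<14: swap v[7],v[8]; lo=8,mid=9 → [4,6,13,12,11,9,8,7,14,15,17]
end: lo=8, hi=8; v = [4,6,13,12,11,9,8,7,14,15,17]

[4,6,13,12,11,9,8,7,14,15,17]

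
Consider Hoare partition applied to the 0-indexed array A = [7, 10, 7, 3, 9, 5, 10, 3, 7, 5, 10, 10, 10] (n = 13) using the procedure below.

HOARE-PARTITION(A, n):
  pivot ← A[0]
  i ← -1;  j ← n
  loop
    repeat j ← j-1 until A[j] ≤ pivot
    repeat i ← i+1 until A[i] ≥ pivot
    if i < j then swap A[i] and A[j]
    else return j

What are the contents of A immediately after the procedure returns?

[5, 7, 3, 3, 5, 9, 10, 7, 10, 7, 10, 10, 10]

pivot = A[0] = 7; i = -1, j = 13
j→9 (A[9]=5≤7), i→0 (A[0]=7≥7); i<j, swap → [5, 10, 7, 3, 9, 5, 10, 3, 7, 7, 10, 10, 10]
j→8 (A[8]=7≤7), i→1 (A[1]=10≥7); i<j, swap → [5, 7, 7, 3, 9, 5, 10, 3, 10, 7, 10, 10, 10]
j→7 (A[7]=3≤7), i→2 (A[2]=7≥7); i<j, swap → [5, 7, 3, 3, 9, 5, 10, 7, 10, 7, 10, 10, 10]
j→5 (A[5]=5≤7), i→4 (A[4]=9≥7); i<j, swap → [5, 7, 3, 3, 5, 9, 10, 7, 10, 7, 10, 10, 10]
j→4, i→5; i≥j, return j=4. A = [5, 7, 3, 3, 5, 9, 10, 7, 10, 7, 10, 10, 10]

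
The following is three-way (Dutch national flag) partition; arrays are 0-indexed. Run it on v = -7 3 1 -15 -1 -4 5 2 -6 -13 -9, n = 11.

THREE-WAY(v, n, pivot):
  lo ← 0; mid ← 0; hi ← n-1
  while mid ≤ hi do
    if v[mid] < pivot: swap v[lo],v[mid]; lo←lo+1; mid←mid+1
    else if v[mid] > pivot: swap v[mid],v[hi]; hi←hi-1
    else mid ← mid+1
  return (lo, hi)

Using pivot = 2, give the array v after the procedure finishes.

-7 -9 1 -15 -1 -4 -13 -6 2 5 3

pivot = 2; lo=0, mid=0, hi=10
v[mid]=-7<2: swap v[0],v[0]; lo=1,mid=1 → -7 3 1 -15 -1 -4 5 2 -6 -13 -9
v[mid]=3>2: swap v[1],v[10]; hi=9 → -7 -9 1 -15 -1 -4 5 2 -6 -13 3
v[mid]=-9<2: swap v[1],v[1]; lo=2,mid=2 → -7 -9 1 -15 -1 -4 5 2 -6 -13 3
v[mid]=1<2: swap v[2],v[2]; lo=3,mid=3 → -7 -9 1 -15 -1 -4 5 2 -6 -13 3
v[mid]=-15<2: swap v[3],v[3]; lo=4,mid=4 → -7 -9 1 -15 -1 -4 5 2 -6 -13 3
v[mid]=-1<2: swap v[4],v[4]; lo=5,mid=5 → -7 -9 1 -15 -1 -4 5 2 -6 -13 3
v[mid]=-4<2: swap v[5],v[5]; lo=6,mid=6 → -7 -9 1 -15 -1 -4 5 2 -6 -13 3
v[mid]=5>2: swap v[6],v[9]; hi=8 → -7 -9 1 -15 -1 -4 -13 2 -6 5 3
v[mid]=-13<2: swap v[6],v[6]; lo=7,mid=7 → -7 -9 1 -15 -1 -4 -13 2 -6 5 3
v[mid]=2=2: mid=8
v[mid]=-6<2: swap v[7],v[8]; lo=8,mid=9 → -7 -9 1 -15 -1 -4 -13 -6 2 5 3
end: lo=8, hi=8; v = -7 -9 1 -15 -1 -4 -13 -6 2 5 3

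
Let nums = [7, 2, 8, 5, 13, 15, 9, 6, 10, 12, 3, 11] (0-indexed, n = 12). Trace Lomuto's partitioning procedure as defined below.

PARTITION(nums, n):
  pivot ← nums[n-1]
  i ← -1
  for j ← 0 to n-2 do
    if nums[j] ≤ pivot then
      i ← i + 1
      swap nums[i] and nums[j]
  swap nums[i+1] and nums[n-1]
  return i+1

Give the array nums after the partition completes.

[7, 2, 8, 5, 9, 6, 10, 3, 11, 12, 15, 13]

pivot = nums[11] = 11; i = -1
j=0: nums[0]=7 ≤ 11 → i=0, swap nums[0],nums[0] (no change) → [7, 2, 8, 5, 13, 15, 9, 6, 10, 12, 3, 11]
j=1: nums[1]=2 ≤ 11 → i=1, swap nums[1],nums[1] (no change) → [7, 2, 8, 5, 13, 15, 9, 6, 10, 12, 3, 11]
j=2: nums[2]=8 ≤ 11 → i=2, swap nums[2],nums[2] (no change) → [7, 2, 8, 5, 13, 15, 9, 6, 10, 12, 3, 11]
j=3: nums[3]=5 ≤ 11 → i=3, swap nums[3],nums[3] (no change) → [7, 2, 8, 5, 13, 15, 9, 6, 10, 12, 3, 11]
j=4: nums[4]=13 > 11 → no swap
j=5: nums[5]=15 > 11 → no swap
j=6: nums[6]=9 ≤ 11 → i=4, swap nums[4],nums[6] → [7, 2, 8, 5, 9, 15, 13, 6, 10, 12, 3, 11]
j=7: nums[7]=6 ≤ 11 → i=5, swap nums[5],nums[7] → [7, 2, 8, 5, 9, 6, 13, 15, 10, 12, 3, 11]
j=8: nums[8]=10 ≤ 11 → i=6, swap nums[6],nums[8] → [7, 2, 8, 5, 9, 6, 10, 15, 13, 12, 3, 11]
j=9: nums[9]=12 > 11 → no swap
j=10: nums[10]=3 ≤ 11 → i=7, swap nums[7],nums[10] → [7, 2, 8, 5, 9, 6, 10, 3, 13, 12, 15, 11]
final swap nums[8],nums[11] → [7, 2, 8, 5, 9, 6, 10, 3, 11, 12, 15, 13]; return 8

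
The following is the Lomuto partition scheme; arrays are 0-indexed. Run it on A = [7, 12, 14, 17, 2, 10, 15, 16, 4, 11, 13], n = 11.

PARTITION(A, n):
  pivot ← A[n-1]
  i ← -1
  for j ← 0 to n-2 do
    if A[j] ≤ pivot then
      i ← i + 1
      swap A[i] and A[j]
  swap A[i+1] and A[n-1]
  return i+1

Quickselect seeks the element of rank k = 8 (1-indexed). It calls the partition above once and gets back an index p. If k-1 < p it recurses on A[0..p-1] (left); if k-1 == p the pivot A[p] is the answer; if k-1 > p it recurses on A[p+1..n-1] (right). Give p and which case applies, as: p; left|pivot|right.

pivot = A[10] = 13; i = -1
j=0: A[0]=7 ≤ 13 → i=0, swap A[0],A[0] (no change) → [7, 12, 14, 17, 2, 10, 15, 16, 4, 11, 13]
j=1: A[1]=12 ≤ 13 → i=1, swap A[1],A[1] (no change) → [7, 12, 14, 17, 2, 10, 15, 16, 4, 11, 13]
j=2: A[2]=14 > 13 → no swap
j=3: A[3]=17 > 13 → no swap
j=4: A[4]=2 ≤ 13 → i=2, swap A[2],A[4] → [7, 12, 2, 17, 14, 10, 15, 16, 4, 11, 13]
j=5: A[5]=10 ≤ 13 → i=3, swap A[3],A[5] → [7, 12, 2, 10, 14, 17, 15, 16, 4, 11, 13]
j=6: A[6]=15 > 13 → no swap
j=7: A[7]=16 > 13 → no swap
j=8: A[8]=4 ≤ 13 → i=4, swap A[4],A[8] → [7, 12, 2, 10, 4, 17, 15, 16, 14, 11, 13]
j=9: A[9]=11 ≤ 13 → i=5, swap A[5],A[9] → [7, 12, 2, 10, 4, 11, 15, 16, 14, 17, 13]
final swap A[6],A[10] → [7, 12, 2, 10, 4, 11, 13, 16, 14, 17, 15]; return 6
p = 6; k-1 = 7 > 6 ⇒ right

6; right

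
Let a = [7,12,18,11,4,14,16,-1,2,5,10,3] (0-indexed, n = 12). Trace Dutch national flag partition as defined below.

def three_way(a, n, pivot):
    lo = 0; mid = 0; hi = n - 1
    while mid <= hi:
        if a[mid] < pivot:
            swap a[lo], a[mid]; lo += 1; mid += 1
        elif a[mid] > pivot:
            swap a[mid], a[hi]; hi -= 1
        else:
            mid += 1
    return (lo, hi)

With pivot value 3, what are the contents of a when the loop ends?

lo=0 mid=0 hi=11
7>3: swap(0,11), hi=10 ⇒ [3,12,18,11,4,14,16,-1,2,5,10,7]
3=3: mid=1
12>3: swap(1,10), hi=9 ⇒ [3,10,18,11,4,14,16,-1,2,5,12,7]
10>3: swap(1,9), hi=8 ⇒ [3,5,18,11,4,14,16,-1,2,10,12,7]
5>3: swap(1,8), hi=7 ⇒ [3,2,18,11,4,14,16,-1,5,10,12,7]
2<3: swap(0,1), lo=1 mid=2 ⇒ [2,3,18,11,4,14,16,-1,5,10,12,7]
18>3: swap(2,7), hi=6 ⇒ [2,3,-1,11,4,14,16,18,5,10,12,7]
-1<3: swap(1,2), lo=2 mid=3 ⇒ [2,-1,3,11,4,14,16,18,5,10,12,7]
11>3: swap(3,6), hi=5 ⇒ [2,-1,3,16,4,14,11,18,5,10,12,7]
16>3: swap(3,5), hi=4 ⇒ [2,-1,3,14,4,16,11,18,5,10,12,7]
14>3: swap(3,4), hi=3 ⇒ [2,-1,3,4,14,16,11,18,5,10,12,7]
4>3: swap(3,3), hi=2 ⇒ [2,-1,3,4,14,16,11,18,5,10,12,7]
done. lo=2 hi=2; a=[2,-1,3,4,14,16,11,18,5,10,12,7]

[2,-1,3,4,14,16,11,18,5,10,12,7]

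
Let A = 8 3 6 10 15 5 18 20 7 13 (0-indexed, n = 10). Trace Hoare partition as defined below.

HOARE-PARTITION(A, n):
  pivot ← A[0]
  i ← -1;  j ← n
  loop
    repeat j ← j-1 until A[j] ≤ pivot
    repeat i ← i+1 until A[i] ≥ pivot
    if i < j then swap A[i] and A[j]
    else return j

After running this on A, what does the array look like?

pivot = A[0] = 8; i = -1, j = 10
j→8 (A[8]=7≤8), i→0 (A[0]=8≥8); i<j, swap → 7 3 6 10 15 5 18 20 8 13
j→5 (A[5]=5≤8), i→3 (A[3]=10≥8); i<j, swap → 7 3 6 5 15 10 18 20 8 13
j→3, i→4; i≥j, return j=3. A = 7 3 6 5 15 10 18 20 8 13

7 3 6 5 15 10 18 20 8 13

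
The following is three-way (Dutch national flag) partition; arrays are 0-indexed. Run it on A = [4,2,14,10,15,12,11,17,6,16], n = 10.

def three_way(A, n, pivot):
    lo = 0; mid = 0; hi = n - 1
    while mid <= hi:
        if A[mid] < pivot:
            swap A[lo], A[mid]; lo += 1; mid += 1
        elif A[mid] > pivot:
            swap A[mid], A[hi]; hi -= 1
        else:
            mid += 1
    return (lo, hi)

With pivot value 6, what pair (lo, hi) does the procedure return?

(2, 2)

pivot = 6; lo=0, mid=0, hi=9
A[mid]=4<6: swap A[0],A[0]; lo=1,mid=1 → [4,2,14,10,15,12,11,17,6,16]
A[mid]=2<6: swap A[1],A[1]; lo=2,mid=2 → [4,2,14,10,15,12,11,17,6,16]
A[mid]=14>6: swap A[2],A[9]; hi=8 → [4,2,16,10,15,12,11,17,6,14]
A[mid]=16>6: swap A[2],A[8]; hi=7 → [4,2,6,10,15,12,11,17,16,14]
A[mid]=6=6: mid=3
A[mid]=10>6: swap A[3],A[7]; hi=6 → [4,2,6,17,15,12,11,10,16,14]
A[mid]=17>6: swap A[3],A[6]; hi=5 → [4,2,6,11,15,12,17,10,16,14]
A[mid]=11>6: swap A[3],A[5]; hi=4 → [4,2,6,12,15,11,17,10,16,14]
A[mid]=12>6: swap A[3],A[4]; hi=3 → [4,2,6,15,12,11,17,10,16,14]
A[mid]=15>6: swap A[3],A[3]; hi=2 → [4,2,6,15,12,11,17,10,16,14]
end: lo=2, hi=2; A = [4,2,6,15,12,11,17,10,16,14]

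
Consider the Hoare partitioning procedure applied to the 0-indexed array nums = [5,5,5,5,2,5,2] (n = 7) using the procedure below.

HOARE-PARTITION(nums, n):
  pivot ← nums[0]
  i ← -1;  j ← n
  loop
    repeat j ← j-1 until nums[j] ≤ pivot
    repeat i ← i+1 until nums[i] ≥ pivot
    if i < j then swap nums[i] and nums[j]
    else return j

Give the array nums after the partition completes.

pivot=5
j stops at 6 (2), i stops at 0 (5); swap ⇒ [2,5,5,5,2,5,5]
j stops at 5 (5), i stops at 1 (5); swap ⇒ [2,5,5,5,2,5,5]
j stops at 4 (2), i stops at 2 (5); swap ⇒ [2,5,2,5,5,5,5]
j stops at 3, i stops at 3; i≥j ⇒ return 3. nums=[2,5,2,5,5,5,5]

[2,5,2,5,5,5,5]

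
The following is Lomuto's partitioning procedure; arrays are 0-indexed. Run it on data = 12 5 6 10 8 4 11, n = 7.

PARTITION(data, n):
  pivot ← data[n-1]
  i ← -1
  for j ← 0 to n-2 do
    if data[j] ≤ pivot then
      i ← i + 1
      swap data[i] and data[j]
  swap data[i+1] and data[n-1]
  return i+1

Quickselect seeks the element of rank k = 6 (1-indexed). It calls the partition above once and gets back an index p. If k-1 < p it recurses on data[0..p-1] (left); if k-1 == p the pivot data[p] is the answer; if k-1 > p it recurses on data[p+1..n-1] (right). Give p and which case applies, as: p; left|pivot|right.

pivot = data[6] = 11; i = -1
j=0: data[0]=12 > 11 → no swap
j=1: data[1]=5 ≤ 11 → i=0, swap data[0],data[1] → 5 12 6 10 8 4 11
j=2: data[2]=6 ≤ 11 → i=1, swap data[1],data[2] → 5 6 12 10 8 4 11
j=3: data[3]=10 ≤ 11 → i=2, swap data[2],data[3] → 5 6 10 12 8 4 11
j=4: data[4]=8 ≤ 11 → i=3, swap data[3],data[4] → 5 6 10 8 12 4 11
j=5: data[5]=4 ≤ 11 → i=4, swap data[4],data[5] → 5 6 10 8 4 12 11
final swap data[5],data[6] → 5 6 10 8 4 11 12; return 5
p = 5; k-1 = 5 == 5 ⇒ pivot

5; pivot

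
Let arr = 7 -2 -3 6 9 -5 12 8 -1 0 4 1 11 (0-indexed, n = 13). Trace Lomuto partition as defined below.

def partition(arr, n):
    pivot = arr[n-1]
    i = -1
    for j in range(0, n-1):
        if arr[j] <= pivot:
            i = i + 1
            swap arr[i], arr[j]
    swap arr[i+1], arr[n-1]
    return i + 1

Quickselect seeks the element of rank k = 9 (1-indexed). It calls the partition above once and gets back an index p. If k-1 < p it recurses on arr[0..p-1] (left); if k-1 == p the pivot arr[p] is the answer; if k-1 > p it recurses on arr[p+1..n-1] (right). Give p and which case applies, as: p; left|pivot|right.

11; left

pivot = arr[12] = 11; i = -1
j=0: arr[0]=7 ≤ 11 → i=0, swap arr[0],arr[0] (no change) → 7 -2 -3 6 9 -5 12 8 -1 0 4 1 11
j=1: arr[1]=-2 ≤ 11 → i=1, swap arr[1],arr[1] (no change) → 7 -2 -3 6 9 -5 12 8 -1 0 4 1 11
j=2: arr[2]=-3 ≤ 11 → i=2, swap arr[2],arr[2] (no change) → 7 -2 -3 6 9 -5 12 8 -1 0 4 1 11
j=3: arr[3]=6 ≤ 11 → i=3, swap arr[3],arr[3] (no change) → 7 -2 -3 6 9 -5 12 8 -1 0 4 1 11
j=4: arr[4]=9 ≤ 11 → i=4, swap arr[4],arr[4] (no change) → 7 -2 -3 6 9 -5 12 8 -1 0 4 1 11
j=5: arr[5]=-5 ≤ 11 → i=5, swap arr[5],arr[5] (no change) → 7 -2 -3 6 9 -5 12 8 -1 0 4 1 11
j=6: arr[6]=12 > 11 → no swap
j=7: arr[7]=8 ≤ 11 → i=6, swap arr[6],arr[7] → 7 -2 -3 6 9 -5 8 12 -1 0 4 1 11
j=8: arr[8]=-1 ≤ 11 → i=7, swap arr[7],arr[8] → 7 -2 -3 6 9 -5 8 -1 12 0 4 1 11
j=9: arr[9]=0 ≤ 11 → i=8, swap arr[8],arr[9] → 7 -2 -3 6 9 -5 8 -1 0 12 4 1 11
j=10: arr[10]=4 ≤ 11 → i=9, swap arr[9],arr[10] → 7 -2 -3 6 9 -5 8 -1 0 4 12 1 11
j=11: arr[11]=1 ≤ 11 → i=10, swap arr[10],arr[11] → 7 -2 -3 6 9 -5 8 -1 0 4 1 12 11
final swap arr[11],arr[12] → 7 -2 -3 6 9 -5 8 -1 0 4 1 11 12; return 11
p = 11; k-1 = 8 < 11 ⇒ left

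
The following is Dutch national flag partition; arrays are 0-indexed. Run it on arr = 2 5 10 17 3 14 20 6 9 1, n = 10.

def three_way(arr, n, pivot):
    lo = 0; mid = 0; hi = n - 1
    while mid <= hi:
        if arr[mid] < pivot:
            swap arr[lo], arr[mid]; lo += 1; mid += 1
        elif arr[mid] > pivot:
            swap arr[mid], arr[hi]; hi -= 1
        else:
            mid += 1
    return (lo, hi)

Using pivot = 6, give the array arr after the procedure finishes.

2 5 1 3 6 20 14 9 17 10

lo=0 mid=0 hi=9
2<6: swap(0,0), lo=1 mid=1 ⇒ 2 5 10 17 3 14 20 6 9 1
5<6: swap(1,1), lo=2 mid=2 ⇒ 2 5 10 17 3 14 20 6 9 1
10>6: swap(2,9), hi=8 ⇒ 2 5 1 17 3 14 20 6 9 10
1<6: swap(2,2), lo=3 mid=3 ⇒ 2 5 1 17 3 14 20 6 9 10
17>6: swap(3,8), hi=7 ⇒ 2 5 1 9 3 14 20 6 17 10
9>6: swap(3,7), hi=6 ⇒ 2 5 1 6 3 14 20 9 17 10
6=6: mid=4
3<6: swap(3,4), lo=4 mid=5 ⇒ 2 5 1 3 6 14 20 9 17 10
14>6: swap(5,6), hi=5 ⇒ 2 5 1 3 6 20 14 9 17 10
20>6: swap(5,5), hi=4 ⇒ 2 5 1 3 6 20 14 9 17 10
done. lo=4 hi=4; arr=2 5 1 3 6 20 14 9 17 10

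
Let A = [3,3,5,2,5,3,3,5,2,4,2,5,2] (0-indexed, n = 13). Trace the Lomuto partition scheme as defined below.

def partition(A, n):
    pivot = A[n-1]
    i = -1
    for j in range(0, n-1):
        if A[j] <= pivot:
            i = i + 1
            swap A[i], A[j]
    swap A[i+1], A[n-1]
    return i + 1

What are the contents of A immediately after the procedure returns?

[2,2,2,2,5,3,3,5,3,4,5,5,3]

pivot=2, i=-1
j=0: 3>2, skip
j=1: 3>2, skip
j=2: 5>2, skip
j=3: 2≤2, i=0, swap(0,3) ⇒ [2,3,5,3,5,3,3,5,2,4,2,5,2]
j=4: 5>2, skip
j=5: 3>2, skip
j=6: 3>2, skip
j=7: 5>2, skip
j=8: 2≤2, i=1, swap(1,8) ⇒ [2,2,5,3,5,3,3,5,3,4,2,5,2]
j=9: 4>2, skip
j=10: 2≤2, i=2, swap(2,10) ⇒ [2,2,2,3,5,3,3,5,3,4,5,5,2]
j=11: 5>2, skip
swap(3,12) ⇒ [2,2,2,2,5,3,3,5,3,4,5,5,3]; return 3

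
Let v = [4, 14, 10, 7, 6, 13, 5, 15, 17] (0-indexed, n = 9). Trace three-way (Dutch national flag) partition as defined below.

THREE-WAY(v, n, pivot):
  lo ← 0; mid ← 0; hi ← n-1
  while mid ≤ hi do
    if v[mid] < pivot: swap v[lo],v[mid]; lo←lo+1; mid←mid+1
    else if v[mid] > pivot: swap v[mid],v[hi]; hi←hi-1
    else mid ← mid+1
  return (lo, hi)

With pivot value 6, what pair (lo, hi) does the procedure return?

(2, 2)

lo=0 mid=0 hi=8
4<6: swap(0,0), lo=1 mid=1 ⇒ [4, 14, 10, 7, 6, 13, 5, 15, 17]
14>6: swap(1,8), hi=7 ⇒ [4, 17, 10, 7, 6, 13, 5, 15, 14]
17>6: swap(1,7), hi=6 ⇒ [4, 15, 10, 7, 6, 13, 5, 17, 14]
15>6: swap(1,6), hi=5 ⇒ [4, 5, 10, 7, 6, 13, 15, 17, 14]
5<6: swap(1,1), lo=2 mid=2 ⇒ [4, 5, 10, 7, 6, 13, 15, 17, 14]
10>6: swap(2,5), hi=4 ⇒ [4, 5, 13, 7, 6, 10, 15, 17, 14]
13>6: swap(2,4), hi=3 ⇒ [4, 5, 6, 7, 13, 10, 15, 17, 14]
6=6: mid=3
7>6: swap(3,3), hi=2 ⇒ [4, 5, 6, 7, 13, 10, 15, 17, 14]
done. lo=2 hi=2; v=[4, 5, 6, 7, 13, 10, 15, 17, 14]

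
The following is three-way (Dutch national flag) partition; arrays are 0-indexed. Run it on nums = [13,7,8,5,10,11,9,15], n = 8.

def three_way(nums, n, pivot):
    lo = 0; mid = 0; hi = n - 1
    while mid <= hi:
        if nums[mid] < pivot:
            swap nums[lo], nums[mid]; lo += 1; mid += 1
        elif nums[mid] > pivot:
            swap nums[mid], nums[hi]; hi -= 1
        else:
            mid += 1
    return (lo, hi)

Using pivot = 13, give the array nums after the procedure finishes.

lo=0 mid=0 hi=7
13=13: mid=1
7<13: swap(0,1), lo=1 mid=2 ⇒ [7,13,8,5,10,11,9,15]
8<13: swap(1,2), lo=2 mid=3 ⇒ [7,8,13,5,10,11,9,15]
5<13: swap(2,3), lo=3 mid=4 ⇒ [7,8,5,13,10,11,9,15]
10<13: swap(3,4), lo=4 mid=5 ⇒ [7,8,5,10,13,11,9,15]
11<13: swap(4,5), lo=5 mid=6 ⇒ [7,8,5,10,11,13,9,15]
9<13: swap(5,6), lo=6 mid=7 ⇒ [7,8,5,10,11,9,13,15]
15>13: swap(7,7), hi=6 ⇒ [7,8,5,10,11,9,13,15]
done. lo=6 hi=6; nums=[7,8,5,10,11,9,13,15]

[7,8,5,10,11,9,13,15]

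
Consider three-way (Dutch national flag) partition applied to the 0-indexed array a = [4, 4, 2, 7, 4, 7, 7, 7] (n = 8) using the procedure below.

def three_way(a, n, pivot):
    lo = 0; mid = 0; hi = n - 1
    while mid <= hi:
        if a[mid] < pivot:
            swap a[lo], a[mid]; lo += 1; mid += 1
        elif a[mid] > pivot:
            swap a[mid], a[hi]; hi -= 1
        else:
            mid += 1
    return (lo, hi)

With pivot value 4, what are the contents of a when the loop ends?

pivot = 4; lo=0, mid=0, hi=7
a[mid]=4=4: mid=1
a[mid]=4=4: mid=2
a[mid]=2<4: swap a[0],a[2]; lo=1,mid=3 → [2, 4, 4, 7, 4, 7, 7, 7]
a[mid]=7>4: swap a[3],a[7]; hi=6 → [2, 4, 4, 7, 4, 7, 7, 7]
a[mid]=7>4: swap a[3],a[6]; hi=5 → [2, 4, 4, 7, 4, 7, 7, 7]
a[mid]=7>4: swap a[3],a[5]; hi=4 → [2, 4, 4, 7, 4, 7, 7, 7]
a[mid]=7>4: swap a[3],a[4]; hi=3 → [2, 4, 4, 4, 7, 7, 7, 7]
a[mid]=4=4: mid=4
end: lo=1, hi=3; a = [2, 4, 4, 4, 7, 7, 7, 7]

[2, 4, 4, 4, 7, 7, 7, 7]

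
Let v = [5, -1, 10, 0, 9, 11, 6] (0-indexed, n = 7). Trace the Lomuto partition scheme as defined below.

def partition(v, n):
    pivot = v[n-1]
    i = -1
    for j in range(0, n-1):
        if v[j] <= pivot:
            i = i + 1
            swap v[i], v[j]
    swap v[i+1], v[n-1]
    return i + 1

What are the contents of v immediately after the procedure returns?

pivot = v[6] = 6; i = -1
j=0: v[0]=5 ≤ 6 → i=0, swap v[0],v[0] (no change) → [5, -1, 10, 0, 9, 11, 6]
j=1: v[1]=-1 ≤ 6 → i=1, swap v[1],v[1] (no change) → [5, -1, 10, 0, 9, 11, 6]
j=2: v[2]=10 > 6 → no swap
j=3: v[3]=0 ≤ 6 → i=2, swap v[2],v[3] → [5, -1, 0, 10, 9, 11, 6]
j=4: v[4]=9 > 6 → no swap
j=5: v[5]=11 > 6 → no swap
final swap v[3],v[6] → [5, -1, 0, 6, 9, 11, 10]; return 3

[5, -1, 0, 6, 9, 11, 10]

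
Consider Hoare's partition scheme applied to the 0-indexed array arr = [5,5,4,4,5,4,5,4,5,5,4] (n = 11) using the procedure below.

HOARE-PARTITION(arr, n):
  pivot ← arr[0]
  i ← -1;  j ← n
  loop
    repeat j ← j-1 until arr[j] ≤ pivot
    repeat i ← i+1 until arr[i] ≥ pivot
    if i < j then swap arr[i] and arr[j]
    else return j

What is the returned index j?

6

pivot=5
j stops at 10 (4), i stops at 0 (5); swap ⇒ [4,5,4,4,5,4,5,4,5,5,5]
j stops at 9 (5), i stops at 1 (5); swap ⇒ [4,5,4,4,5,4,5,4,5,5,5]
j stops at 8 (5), i stops at 4 (5); swap ⇒ [4,5,4,4,5,4,5,4,5,5,5]
j stops at 7 (4), i stops at 6 (5); swap ⇒ [4,5,4,4,5,4,4,5,5,5,5]
j stops at 6, i stops at 7; i≥j ⇒ return 6. arr=[4,5,4,4,5,4,4,5,5,5,5]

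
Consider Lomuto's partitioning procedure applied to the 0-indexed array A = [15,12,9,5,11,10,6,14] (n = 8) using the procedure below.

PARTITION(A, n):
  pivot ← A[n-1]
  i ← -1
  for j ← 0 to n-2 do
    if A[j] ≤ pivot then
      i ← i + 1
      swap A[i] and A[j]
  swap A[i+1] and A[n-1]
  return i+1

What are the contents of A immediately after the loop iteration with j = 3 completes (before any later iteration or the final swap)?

pivot=14, i=-1
j=0: 15>14, skip
j=1: 12≤14, i=0, swap(0,1) ⇒ [12,15,9,5,11,10,6,14]
j=2: 9≤14, i=1, swap(1,2) ⇒ [12,9,15,5,11,10,6,14]
j=3: 5≤14, i=2, swap(2,3) ⇒ [12,9,5,15,11,10,6,14]
(after j=3) A = [12,9,5,15,11,10,6,14]

[12,9,5,15,11,10,6,14]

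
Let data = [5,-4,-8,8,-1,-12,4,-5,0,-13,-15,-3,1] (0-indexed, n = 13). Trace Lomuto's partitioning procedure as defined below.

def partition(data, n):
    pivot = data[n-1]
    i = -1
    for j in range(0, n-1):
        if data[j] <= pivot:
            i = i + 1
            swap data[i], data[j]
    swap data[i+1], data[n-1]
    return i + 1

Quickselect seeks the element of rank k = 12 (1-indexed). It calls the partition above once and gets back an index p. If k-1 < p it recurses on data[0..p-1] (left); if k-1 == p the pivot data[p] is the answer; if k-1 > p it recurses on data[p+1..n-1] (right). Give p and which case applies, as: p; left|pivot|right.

9; right

pivot=1, i=-1
j=0: 5>1, skip
j=1: -4≤1, i=0, swap(0,1) ⇒ [-4,5,-8,8,-1,-12,4,-5,0,-13,-15,-3,1]
j=2: -8≤1, i=1, swap(1,2) ⇒ [-4,-8,5,8,-1,-12,4,-5,0,-13,-15,-3,1]
j=3: 8>1, skip
j=4: -1≤1, i=2, swap(2,4) ⇒ [-4,-8,-1,8,5,-12,4,-5,0,-13,-15,-3,1]
j=5: -12≤1, i=3, swap(3,5) ⇒ [-4,-8,-1,-12,5,8,4,-5,0,-13,-15,-3,1]
j=6: 4>1, skip
j=7: -5≤1, i=4, swap(4,7) ⇒ [-4,-8,-1,-12,-5,8,4,5,0,-13,-15,-3,1]
j=8: 0≤1, i=5, swap(5,8) ⇒ [-4,-8,-1,-12,-5,0,4,5,8,-13,-15,-3,1]
j=9: -13≤1, i=6, swap(6,9) ⇒ [-4,-8,-1,-12,-5,0,-13,5,8,4,-15,-3,1]
j=10: -15≤1, i=7, swap(7,10) ⇒ [-4,-8,-1,-12,-5,0,-13,-15,8,4,5,-3,1]
j=11: -3≤1, i=8, swap(8,11) ⇒ [-4,-8,-1,-12,-5,0,-13,-15,-3,4,5,8,1]
swap(9,12) ⇒ [-4,-8,-1,-12,-5,0,-13,-15,-3,1,5,8,4]; return 9
p = 9; k-1 = 11 > 9 ⇒ right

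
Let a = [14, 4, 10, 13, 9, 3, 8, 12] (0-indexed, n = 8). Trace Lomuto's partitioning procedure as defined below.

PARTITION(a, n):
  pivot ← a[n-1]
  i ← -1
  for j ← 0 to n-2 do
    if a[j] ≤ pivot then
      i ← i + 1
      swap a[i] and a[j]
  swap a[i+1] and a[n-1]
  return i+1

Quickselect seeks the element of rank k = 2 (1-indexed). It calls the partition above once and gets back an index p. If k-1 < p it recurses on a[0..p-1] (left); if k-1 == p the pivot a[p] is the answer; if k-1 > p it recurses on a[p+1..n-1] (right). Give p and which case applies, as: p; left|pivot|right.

pivot = a[7] = 12; i = -1
j=0: a[0]=14 > 12 → no swap
j=1: a[1]=4 ≤ 12 → i=0, swap a[0],a[1] → [4, 14, 10, 13, 9, 3, 8, 12]
j=2: a[2]=10 ≤ 12 → i=1, swap a[1],a[2] → [4, 10, 14, 13, 9, 3, 8, 12]
j=3: a[3]=13 > 12 → no swap
j=4: a[4]=9 ≤ 12 → i=2, swap a[2],a[4] → [4, 10, 9, 13, 14, 3, 8, 12]
j=5: a[5]=3 ≤ 12 → i=3, swap a[3],a[5] → [4, 10, 9, 3, 14, 13, 8, 12]
j=6: a[6]=8 ≤ 12 → i=4, swap a[4],a[6] → [4, 10, 9, 3, 8, 13, 14, 12]
final swap a[5],a[7] → [4, 10, 9, 3, 8, 12, 14, 13]; return 5
p = 5; k-1 = 1 < 5 ⇒ left

5; left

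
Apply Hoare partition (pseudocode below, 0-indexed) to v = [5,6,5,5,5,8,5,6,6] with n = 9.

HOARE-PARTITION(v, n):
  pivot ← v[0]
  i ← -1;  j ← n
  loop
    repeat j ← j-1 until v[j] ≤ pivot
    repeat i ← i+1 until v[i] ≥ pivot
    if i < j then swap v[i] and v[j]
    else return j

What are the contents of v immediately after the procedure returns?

pivot = v[0] = 5; i = -1, j = 9
j→6 (v[6]=5≤5), i→0 (v[0]=5≥5); i<j, swap → [5,6,5,5,5,8,5,6,6]
j→4 (v[4]=5≤5), i→1 (v[1]=6≥5); i<j, swap → [5,5,5,5,6,8,5,6,6]
j→3 (v[3]=5≤5), i→2 (v[2]=5≥5); i<j, swap → [5,5,5,5,6,8,5,6,6]
j→2, i→3; i≥j, return j=2. v = [5,5,5,5,6,8,5,6,6]

[5,5,5,5,6,8,5,6,6]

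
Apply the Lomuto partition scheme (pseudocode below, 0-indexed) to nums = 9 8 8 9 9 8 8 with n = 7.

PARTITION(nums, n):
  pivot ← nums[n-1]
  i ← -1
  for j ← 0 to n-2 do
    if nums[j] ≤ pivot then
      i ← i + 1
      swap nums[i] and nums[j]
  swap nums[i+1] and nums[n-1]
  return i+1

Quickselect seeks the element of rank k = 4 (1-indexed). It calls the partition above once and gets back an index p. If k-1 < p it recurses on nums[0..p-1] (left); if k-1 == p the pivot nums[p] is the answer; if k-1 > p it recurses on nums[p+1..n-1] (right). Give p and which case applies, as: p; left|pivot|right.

pivot = nums[6] = 8; i = -1
j=0: nums[0]=9 > 8 → no swap
j=1: nums[1]=8 ≤ 8 → i=0, swap nums[0],nums[1] → 8 9 8 9 9 8 8
j=2: nums[2]=8 ≤ 8 → i=1, swap nums[1],nums[2] → 8 8 9 9 9 8 8
j=3: nums[3]=9 > 8 → no swap
j=4: nums[4]=9 > 8 → no swap
j=5: nums[5]=8 ≤ 8 → i=2, swap nums[2],nums[5] → 8 8 8 9 9 9 8
final swap nums[3],nums[6] → 8 8 8 8 9 9 9; return 3
p = 3; k-1 = 3 == 3 ⇒ pivot

3; pivot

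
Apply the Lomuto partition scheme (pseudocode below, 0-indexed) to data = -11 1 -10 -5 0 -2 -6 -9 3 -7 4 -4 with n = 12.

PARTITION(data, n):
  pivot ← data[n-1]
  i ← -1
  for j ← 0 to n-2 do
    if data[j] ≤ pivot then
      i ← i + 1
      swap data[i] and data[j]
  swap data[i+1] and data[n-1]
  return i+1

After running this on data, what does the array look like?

pivot = data[11] = -4; i = -1
j=0: data[0]=-11 ≤ -4 → i=0, swap data[0],data[0] (no change) → -11 1 -10 -5 0 -2 -6 -9 3 -7 4 -4
j=1: data[1]=1 > -4 → no swap
j=2: data[2]=-10 ≤ -4 → i=1, swap data[1],data[2] → -11 -10 1 -5 0 -2 -6 -9 3 -7 4 -4
j=3: data[3]=-5 ≤ -4 → i=2, swap data[2],data[3] → -11 -10 -5 1 0 -2 -6 -9 3 -7 4 -4
j=4: data[4]=0 > -4 → no swap
j=5: data[5]=-2 > -4 → no swap
j=6: data[6]=-6 ≤ -4 → i=3, swap data[3],data[6] → -11 -10 -5 -6 0 -2 1 -9 3 -7 4 -4
j=7: data[7]=-9 ≤ -4 → i=4, swap data[4],data[7] → -11 -10 -5 -6 -9 -2 1 0 3 -7 4 -4
j=8: data[8]=3 > -4 → no swap
j=9: data[9]=-7 ≤ -4 → i=5, swap data[5],data[9] → -11 -10 -5 -6 -9 -7 1 0 3 -2 4 -4
j=10: data[10]=4 > -4 → no swap
final swap data[6],data[11] → -11 -10 -5 -6 -9 -7 -4 0 3 -2 4 1; return 6

-11 -10 -5 -6 -9 -7 -4 0 3 -2 4 1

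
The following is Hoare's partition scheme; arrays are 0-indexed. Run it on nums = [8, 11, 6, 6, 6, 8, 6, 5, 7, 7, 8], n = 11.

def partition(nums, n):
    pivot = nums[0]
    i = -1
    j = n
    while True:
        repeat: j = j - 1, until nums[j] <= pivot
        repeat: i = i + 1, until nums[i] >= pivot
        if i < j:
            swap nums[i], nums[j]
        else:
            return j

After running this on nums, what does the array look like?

[8, 7, 6, 6, 6, 7, 6, 5, 8, 11, 8]

pivot = nums[0] = 8; i = -1, j = 11
j→10 (nums[10]=8≤8), i→0 (nums[0]=8≥8); i<j, swap → [8, 11, 6, 6, 6, 8, 6, 5, 7, 7, 8]
j→9 (nums[9]=7≤8), i→1 (nums[1]=11≥8); i<j, swap → [8, 7, 6, 6, 6, 8, 6, 5, 7, 11, 8]
j→8 (nums[8]=7≤8), i→5 (nums[5]=8≥8); i<j, swap → [8, 7, 6, 6, 6, 7, 6, 5, 8, 11, 8]
j→7, i→8; i≥j, return j=7. nums = [8, 7, 6, 6, 6, 7, 6, 5, 8, 11, 8]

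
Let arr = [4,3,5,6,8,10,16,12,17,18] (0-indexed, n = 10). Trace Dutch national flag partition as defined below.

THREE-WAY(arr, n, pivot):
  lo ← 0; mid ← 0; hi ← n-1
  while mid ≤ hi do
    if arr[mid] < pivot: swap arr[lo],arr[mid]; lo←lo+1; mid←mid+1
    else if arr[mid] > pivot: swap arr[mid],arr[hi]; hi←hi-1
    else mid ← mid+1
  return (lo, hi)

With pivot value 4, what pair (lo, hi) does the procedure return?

(1, 1)

pivot = 4; lo=0, mid=0, hi=9
arr[mid]=4=4: mid=1
arr[mid]=3<4: swap arr[0],arr[1]; lo=1,mid=2 → [3,4,5,6,8,10,16,12,17,18]
arr[mid]=5>4: swap arr[2],arr[9]; hi=8 → [3,4,18,6,8,10,16,12,17,5]
arr[mid]=18>4: swap arr[2],arr[8]; hi=7 → [3,4,17,6,8,10,16,12,18,5]
arr[mid]=17>4: swap arr[2],arr[7]; hi=6 → [3,4,12,6,8,10,16,17,18,5]
arr[mid]=12>4: swap arr[2],arr[6]; hi=5 → [3,4,16,6,8,10,12,17,18,5]
arr[mid]=16>4: swap arr[2],arr[5]; hi=4 → [3,4,10,6,8,16,12,17,18,5]
arr[mid]=10>4: swap arr[2],arr[4]; hi=3 → [3,4,8,6,10,16,12,17,18,5]
arr[mid]=8>4: swap arr[2],arr[3]; hi=2 → [3,4,6,8,10,16,12,17,18,5]
arr[mid]=6>4: swap arr[2],arr[2]; hi=1 → [3,4,6,8,10,16,12,17,18,5]
end: lo=1, hi=1; arr = [3,4,6,8,10,16,12,17,18,5]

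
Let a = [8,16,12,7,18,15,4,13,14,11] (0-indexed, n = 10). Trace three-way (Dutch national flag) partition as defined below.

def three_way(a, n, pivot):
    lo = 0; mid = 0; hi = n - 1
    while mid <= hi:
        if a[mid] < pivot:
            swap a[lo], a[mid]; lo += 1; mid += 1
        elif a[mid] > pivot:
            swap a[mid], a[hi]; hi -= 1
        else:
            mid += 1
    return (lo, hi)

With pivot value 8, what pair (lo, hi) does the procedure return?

pivot = 8; lo=0, mid=0, hi=9
a[mid]=8=8: mid=1
a[mid]=16>8: swap a[1],a[9]; hi=8 → [8,11,12,7,18,15,4,13,14,16]
a[mid]=11>8: swap a[1],a[8]; hi=7 → [8,14,12,7,18,15,4,13,11,16]
a[mid]=14>8: swap a[1],a[7]; hi=6 → [8,13,12,7,18,15,4,14,11,16]
a[mid]=13>8: swap a[1],a[6]; hi=5 → [8,4,12,7,18,15,13,14,11,16]
a[mid]=4<8: swap a[0],a[1]; lo=1,mid=2 → [4,8,12,7,18,15,13,14,11,16]
a[mid]=12>8: swap a[2],a[5]; hi=4 → [4,8,15,7,18,12,13,14,11,16]
a[mid]=15>8: swap a[2],a[4]; hi=3 → [4,8,18,7,15,12,13,14,11,16]
a[mid]=18>8: swap a[2],a[3]; hi=2 → [4,8,7,18,15,12,13,14,11,16]
a[mid]=7<8: swap a[1],a[2]; lo=2,mid=3 → [4,7,8,18,15,12,13,14,11,16]
end: lo=2, hi=2; a = [4,7,8,18,15,12,13,14,11,16]

(2, 2)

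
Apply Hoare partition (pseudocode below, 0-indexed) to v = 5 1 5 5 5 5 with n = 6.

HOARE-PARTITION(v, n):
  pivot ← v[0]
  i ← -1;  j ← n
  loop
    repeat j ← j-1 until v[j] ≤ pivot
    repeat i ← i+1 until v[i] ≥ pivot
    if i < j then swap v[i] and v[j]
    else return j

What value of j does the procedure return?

pivot = v[0] = 5; i = -1, j = 6
j→5 (v[5]=5≤5), i→0 (v[0]=5≥5); i<j, swap → 5 1 5 5 5 5
j→4 (v[4]=5≤5), i→2 (v[2]=5≥5); i<j, swap → 5 1 5 5 5 5
j→3, i→3; i≥j, return j=3. v = 5 1 5 5 5 5

3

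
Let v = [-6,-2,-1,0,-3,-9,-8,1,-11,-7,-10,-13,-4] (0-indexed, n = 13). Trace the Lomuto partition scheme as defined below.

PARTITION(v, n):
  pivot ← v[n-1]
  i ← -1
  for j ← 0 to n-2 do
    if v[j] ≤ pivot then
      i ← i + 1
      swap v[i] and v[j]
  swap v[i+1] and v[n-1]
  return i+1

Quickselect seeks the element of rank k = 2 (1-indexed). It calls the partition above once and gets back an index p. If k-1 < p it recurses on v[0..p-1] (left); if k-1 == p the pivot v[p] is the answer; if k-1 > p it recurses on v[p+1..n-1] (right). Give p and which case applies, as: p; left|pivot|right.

7; left

pivot = v[12] = -4; i = -1
j=0: v[0]=-6 ≤ -4 → i=0, swap v[0],v[0] (no change) → [-6,-2,-1,0,-3,-9,-8,1,-11,-7,-10,-13,-4]
j=1: v[1]=-2 > -4 → no swap
j=2: v[2]=-1 > -4 → no swap
j=3: v[3]=0 > -4 → no swap
j=4: v[4]=-3 > -4 → no swap
j=5: v[5]=-9 ≤ -4 → i=1, swap v[1],v[5] → [-6,-9,-1,0,-3,-2,-8,1,-11,-7,-10,-13,-4]
j=6: v[6]=-8 ≤ -4 → i=2, swap v[2],v[6] → [-6,-9,-8,0,-3,-2,-1,1,-11,-7,-10,-13,-4]
j=7: v[7]=1 > -4 → no swap
j=8: v[8]=-11 ≤ -4 → i=3, swap v[3],v[8] → [-6,-9,-8,-11,-3,-2,-1,1,0,-7,-10,-13,-4]
j=9: v[9]=-7 ≤ -4 → i=4, swap v[4],v[9] → [-6,-9,-8,-11,-7,-2,-1,1,0,-3,-10,-13,-4]
j=10: v[10]=-10 ≤ -4 → i=5, swap v[5],v[10] → [-6,-9,-8,-11,-7,-10,-1,1,0,-3,-2,-13,-4]
j=11: v[11]=-13 ≤ -4 → i=6, swap v[6],v[11] → [-6,-9,-8,-11,-7,-10,-13,1,0,-3,-2,-1,-4]
final swap v[7],v[12] → [-6,-9,-8,-11,-7,-10,-13,-4,0,-3,-2,-1,1]; return 7
p = 7; k-1 = 1 < 7 ⇒ left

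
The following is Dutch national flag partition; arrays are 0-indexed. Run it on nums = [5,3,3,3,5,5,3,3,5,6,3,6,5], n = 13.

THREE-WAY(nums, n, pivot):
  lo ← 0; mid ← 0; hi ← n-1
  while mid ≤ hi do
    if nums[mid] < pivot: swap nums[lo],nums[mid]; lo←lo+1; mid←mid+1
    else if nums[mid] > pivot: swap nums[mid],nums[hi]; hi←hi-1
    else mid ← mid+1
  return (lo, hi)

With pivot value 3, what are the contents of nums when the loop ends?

lo=0 mid=0 hi=12
5>3: swap(0,12), hi=11 ⇒ [5,3,3,3,5,5,3,3,5,6,3,6,5]
5>3: swap(0,11), hi=10 ⇒ [6,3,3,3,5,5,3,3,5,6,3,5,5]
6>3: swap(0,10), hi=9 ⇒ [3,3,3,3,5,5,3,3,5,6,6,5,5]
3=3: mid=1
3=3: mid=2
3=3: mid=3
3=3: mid=4
5>3: swap(4,9), hi=8 ⇒ [3,3,3,3,6,5,3,3,5,5,6,5,5]
6>3: swap(4,8), hi=7 ⇒ [3,3,3,3,5,5,3,3,6,5,6,5,5]
5>3: swap(4,7), hi=6 ⇒ [3,3,3,3,3,5,3,5,6,5,6,5,5]
3=3: mid=5
5>3: swap(5,6), hi=5 ⇒ [3,3,3,3,3,3,5,5,6,5,6,5,5]
3=3: mid=6
done. lo=0 hi=5; nums=[3,3,3,3,3,3,5,5,6,5,6,5,5]

[3,3,3,3,3,3,5,5,6,5,6,5,5]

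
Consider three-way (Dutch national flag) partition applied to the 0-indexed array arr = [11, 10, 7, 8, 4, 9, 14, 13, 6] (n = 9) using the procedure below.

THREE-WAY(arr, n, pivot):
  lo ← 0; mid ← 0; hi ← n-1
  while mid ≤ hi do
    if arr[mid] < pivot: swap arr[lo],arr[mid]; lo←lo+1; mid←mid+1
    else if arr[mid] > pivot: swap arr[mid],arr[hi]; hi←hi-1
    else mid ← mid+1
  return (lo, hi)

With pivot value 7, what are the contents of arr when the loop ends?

[6, 4, 7, 8, 9, 14, 13, 10, 11]

lo=0 mid=0 hi=8
11>7: swap(0,8), hi=7 ⇒ [6, 10, 7, 8, 4, 9, 14, 13, 11]
6<7: swap(0,0), lo=1 mid=1 ⇒ [6, 10, 7, 8, 4, 9, 14, 13, 11]
10>7: swap(1,7), hi=6 ⇒ [6, 13, 7, 8, 4, 9, 14, 10, 11]
13>7: swap(1,6), hi=5 ⇒ [6, 14, 7, 8, 4, 9, 13, 10, 11]
14>7: swap(1,5), hi=4 ⇒ [6, 9, 7, 8, 4, 14, 13, 10, 11]
9>7: swap(1,4), hi=3 ⇒ [6, 4, 7, 8, 9, 14, 13, 10, 11]
4<7: swap(1,1), lo=2 mid=2 ⇒ [6, 4, 7, 8, 9, 14, 13, 10, 11]
7=7: mid=3
8>7: swap(3,3), hi=2 ⇒ [6, 4, 7, 8, 9, 14, 13, 10, 11]
done. lo=2 hi=2; arr=[6, 4, 7, 8, 9, 14, 13, 10, 11]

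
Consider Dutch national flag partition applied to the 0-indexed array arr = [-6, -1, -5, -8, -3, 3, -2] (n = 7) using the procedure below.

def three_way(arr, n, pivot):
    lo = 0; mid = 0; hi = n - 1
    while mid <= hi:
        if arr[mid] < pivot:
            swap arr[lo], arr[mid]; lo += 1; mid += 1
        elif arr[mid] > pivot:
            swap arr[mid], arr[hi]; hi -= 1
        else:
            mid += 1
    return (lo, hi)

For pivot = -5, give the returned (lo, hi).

(2, 2)

lo=0 mid=0 hi=6
-6<-5: swap(0,0), lo=1 mid=1 ⇒ [-6, -1, -5, -8, -3, 3, -2]
-1>-5: swap(1,6), hi=5 ⇒ [-6, -2, -5, -8, -3, 3, -1]
-2>-5: swap(1,5), hi=4 ⇒ [-6, 3, -5, -8, -3, -2, -1]
3>-5: swap(1,4), hi=3 ⇒ [-6, -3, -5, -8, 3, -2, -1]
-3>-5: swap(1,3), hi=2 ⇒ [-6, -8, -5, -3, 3, -2, -1]
-8<-5: swap(1,1), lo=2 mid=2 ⇒ [-6, -8, -5, -3, 3, -2, -1]
-5=-5: mid=3
done. lo=2 hi=2; arr=[-6, -8, -5, -3, 3, -2, -1]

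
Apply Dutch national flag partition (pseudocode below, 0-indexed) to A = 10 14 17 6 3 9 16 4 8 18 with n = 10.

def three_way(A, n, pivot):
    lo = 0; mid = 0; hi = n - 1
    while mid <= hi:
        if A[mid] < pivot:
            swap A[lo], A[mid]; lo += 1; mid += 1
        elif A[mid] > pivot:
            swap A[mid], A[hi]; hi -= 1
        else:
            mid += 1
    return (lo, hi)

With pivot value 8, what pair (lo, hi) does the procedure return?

(3, 3)

pivot = 8; lo=0, mid=0, hi=9
A[mid]=10>8: swap A[0],A[9]; hi=8 → 18 14 17 6 3 9 16 4 8 10
A[mid]=18>8: swap A[0],A[8]; hi=7 → 8 14 17 6 3 9 16 4 18 10
A[mid]=8=8: mid=1
A[mid]=14>8: swap A[1],A[7]; hi=6 → 8 4 17 6 3 9 16 14 18 10
A[mid]=4<8: swap A[0],A[1]; lo=1,mid=2 → 4 8 17 6 3 9 16 14 18 10
A[mid]=17>8: swap A[2],A[6]; hi=5 → 4 8 16 6 3 9 17 14 18 10
A[mid]=16>8: swap A[2],A[5]; hi=4 → 4 8 9 6 3 16 17 14 18 10
A[mid]=9>8: swap A[2],A[4]; hi=3 → 4 8 3 6 9 16 17 14 18 10
A[mid]=3<8: swap A[1],A[2]; lo=2,mid=3 → 4 3 8 6 9 16 17 14 18 10
A[mid]=6<8: swap A[2],A[3]; lo=3,mid=4 → 4 3 6 8 9 16 17 14 18 10
end: lo=3, hi=3; A = 4 3 6 8 9 16 17 14 18 10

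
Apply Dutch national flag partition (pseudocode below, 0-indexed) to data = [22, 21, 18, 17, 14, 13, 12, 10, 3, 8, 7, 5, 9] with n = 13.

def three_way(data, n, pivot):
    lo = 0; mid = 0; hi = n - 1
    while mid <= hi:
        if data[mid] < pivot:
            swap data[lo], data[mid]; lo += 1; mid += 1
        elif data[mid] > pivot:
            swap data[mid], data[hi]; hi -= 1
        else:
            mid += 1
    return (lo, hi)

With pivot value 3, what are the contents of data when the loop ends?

[3, 18, 17, 14, 13, 12, 10, 21, 8, 7, 5, 9, 22]

lo=0 mid=0 hi=12
22>3: swap(0,12), hi=11 ⇒ [9, 21, 18, 17, 14, 13, 12, 10, 3, 8, 7, 5, 22]
9>3: swap(0,11), hi=10 ⇒ [5, 21, 18, 17, 14, 13, 12, 10, 3, 8, 7, 9, 22]
5>3: swap(0,10), hi=9 ⇒ [7, 21, 18, 17, 14, 13, 12, 10, 3, 8, 5, 9, 22]
7>3: swap(0,9), hi=8 ⇒ [8, 21, 18, 17, 14, 13, 12, 10, 3, 7, 5, 9, 22]
8>3: swap(0,8), hi=7 ⇒ [3, 21, 18, 17, 14, 13, 12, 10, 8, 7, 5, 9, 22]
3=3: mid=1
21>3: swap(1,7), hi=6 ⇒ [3, 10, 18, 17, 14, 13, 12, 21, 8, 7, 5, 9, 22]
10>3: swap(1,6), hi=5 ⇒ [3, 12, 18, 17, 14, 13, 10, 21, 8, 7, 5, 9, 22]
12>3: swap(1,5), hi=4 ⇒ [3, 13, 18, 17, 14, 12, 10, 21, 8, 7, 5, 9, 22]
13>3: swap(1,4), hi=3 ⇒ [3, 14, 18, 17, 13, 12, 10, 21, 8, 7, 5, 9, 22]
14>3: swap(1,3), hi=2 ⇒ [3, 17, 18, 14, 13, 12, 10, 21, 8, 7, 5, 9, 22]
17>3: swap(1,2), hi=1 ⇒ [3, 18, 17, 14, 13, 12, 10, 21, 8, 7, 5, 9, 22]
18>3: swap(1,1), hi=0 ⇒ [3, 18, 17, 14, 13, 12, 10, 21, 8, 7, 5, 9, 22]
done. lo=0 hi=0; data=[3, 18, 17, 14, 13, 12, 10, 21, 8, 7, 5, 9, 22]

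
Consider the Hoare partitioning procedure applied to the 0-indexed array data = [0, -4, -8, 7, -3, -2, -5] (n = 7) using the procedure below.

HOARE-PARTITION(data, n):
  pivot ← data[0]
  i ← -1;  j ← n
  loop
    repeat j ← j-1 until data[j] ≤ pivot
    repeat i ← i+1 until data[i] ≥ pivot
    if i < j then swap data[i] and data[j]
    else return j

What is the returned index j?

4

pivot=0
j stops at 6 (-5), i stops at 0 (0); swap ⇒ [-5, -4, -8, 7, -3, -2, 0]
j stops at 5 (-2), i stops at 3 (7); swap ⇒ [-5, -4, -8, -2, -3, 7, 0]
j stops at 4, i stops at 5; i≥j ⇒ return 4. data=[-5, -4, -8, -2, -3, 7, 0]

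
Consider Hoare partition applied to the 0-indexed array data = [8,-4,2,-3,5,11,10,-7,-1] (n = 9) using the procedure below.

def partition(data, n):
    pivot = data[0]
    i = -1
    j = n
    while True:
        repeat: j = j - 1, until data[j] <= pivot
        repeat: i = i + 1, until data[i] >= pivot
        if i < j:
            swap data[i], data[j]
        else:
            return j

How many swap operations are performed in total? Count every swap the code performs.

2

pivot = data[0] = 8; i = -1, j = 9
j→8 (data[8]=-1≤8), i→0 (data[0]=8≥8); i<j, swap → [-1,-4,2,-3,5,11,10,-7,8]
j→7 (data[7]=-7≤8), i→5 (data[5]=11≥8); i<j, swap → [-1,-4,2,-3,5,-7,10,11,8]
j→5, i→6; i≥j, return j=5. data = [-1,-4,2,-3,5,-7,10,11,8]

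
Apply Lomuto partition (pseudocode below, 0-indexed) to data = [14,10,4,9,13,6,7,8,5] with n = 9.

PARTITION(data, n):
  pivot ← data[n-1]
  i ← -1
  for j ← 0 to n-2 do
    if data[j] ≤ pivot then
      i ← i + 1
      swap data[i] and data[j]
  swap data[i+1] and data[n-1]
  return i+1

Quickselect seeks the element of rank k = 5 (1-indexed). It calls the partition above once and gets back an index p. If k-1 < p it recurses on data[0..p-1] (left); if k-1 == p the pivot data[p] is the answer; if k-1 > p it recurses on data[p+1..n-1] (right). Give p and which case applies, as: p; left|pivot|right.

1; right

pivot = data[8] = 5; i = -1
j=0: data[0]=14 > 5 → no swap
j=1: data[1]=10 > 5 → no swap
j=2: data[2]=4 ≤ 5 → i=0, swap data[0],data[2] → [4,10,14,9,13,6,7,8,5]
j=3: data[3]=9 > 5 → no swap
j=4: data[4]=13 > 5 → no swap
j=5: data[5]=6 > 5 → no swap
j=6: data[6]=7 > 5 → no swap
j=7: data[7]=8 > 5 → no swap
final swap data[1],data[8] → [4,5,14,9,13,6,7,8,10]; return 1
p = 1; k-1 = 4 > 1 ⇒ right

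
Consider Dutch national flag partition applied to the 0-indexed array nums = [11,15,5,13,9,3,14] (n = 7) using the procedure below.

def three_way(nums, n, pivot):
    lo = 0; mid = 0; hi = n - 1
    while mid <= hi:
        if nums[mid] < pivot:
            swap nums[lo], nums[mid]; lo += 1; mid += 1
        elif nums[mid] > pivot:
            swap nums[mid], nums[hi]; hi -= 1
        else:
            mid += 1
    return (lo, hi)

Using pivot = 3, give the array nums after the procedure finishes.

[3,5,13,9,15,14,11]

pivot = 3; lo=0, mid=0, hi=6
nums[mid]=11>3: swap nums[0],nums[6]; hi=5 → [14,15,5,13,9,3,11]
nums[mid]=14>3: swap nums[0],nums[5]; hi=4 → [3,15,5,13,9,14,11]
nums[mid]=3=3: mid=1
nums[mid]=15>3: swap nums[1],nums[4]; hi=3 → [3,9,5,13,15,14,11]
nums[mid]=9>3: swap nums[1],nums[3]; hi=2 → [3,13,5,9,15,14,11]
nums[mid]=13>3: swap nums[1],nums[2]; hi=1 → [3,5,13,9,15,14,11]
nums[mid]=5>3: swap nums[1],nums[1]; hi=0 → [3,5,13,9,15,14,11]
end: lo=0, hi=0; nums = [3,5,13,9,15,14,11]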